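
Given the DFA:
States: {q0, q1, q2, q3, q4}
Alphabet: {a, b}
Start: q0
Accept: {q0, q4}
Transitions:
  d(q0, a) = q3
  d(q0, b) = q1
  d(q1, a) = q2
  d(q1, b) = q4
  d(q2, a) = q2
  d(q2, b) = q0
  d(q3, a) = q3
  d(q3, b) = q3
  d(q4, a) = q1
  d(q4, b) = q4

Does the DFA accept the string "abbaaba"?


Trace: q0 -> q3 -> q3 -> q3 -> q3 -> q3 -> q3 -> q3
Final state: q3
Accept states: {q0, q4}

No, rejected (final state q3 is not an accept state)


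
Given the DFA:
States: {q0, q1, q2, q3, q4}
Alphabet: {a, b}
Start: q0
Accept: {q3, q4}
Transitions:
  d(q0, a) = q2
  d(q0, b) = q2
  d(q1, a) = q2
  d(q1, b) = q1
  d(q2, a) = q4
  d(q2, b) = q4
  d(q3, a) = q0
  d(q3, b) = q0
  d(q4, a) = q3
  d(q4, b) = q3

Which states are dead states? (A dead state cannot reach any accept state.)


Forward reachability from each state:
  q0 -> reaches accept state q3 (live)
  q1 -> reaches accept state q3 (live)
  q2 -> reaches accept state q3 (live)
  q3 -> reaches accept state q3 (live)
  q4 -> reaches accept state q3 (live)

None (all states can reach an accept state)


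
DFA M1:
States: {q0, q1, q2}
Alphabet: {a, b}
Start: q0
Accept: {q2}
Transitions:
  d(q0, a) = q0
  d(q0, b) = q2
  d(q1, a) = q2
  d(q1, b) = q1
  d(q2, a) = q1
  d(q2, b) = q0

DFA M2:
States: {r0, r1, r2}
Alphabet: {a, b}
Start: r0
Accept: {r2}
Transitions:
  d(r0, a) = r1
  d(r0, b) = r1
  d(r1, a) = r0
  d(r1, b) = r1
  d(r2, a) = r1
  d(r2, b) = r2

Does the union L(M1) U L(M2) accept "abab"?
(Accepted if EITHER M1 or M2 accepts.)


M1: final=q1 accepted=False
M2: final=r1 accepted=False

No, union rejects (neither accepts)


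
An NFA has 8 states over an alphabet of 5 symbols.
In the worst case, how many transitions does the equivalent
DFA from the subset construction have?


Subset construction: one DFA state per subset of NFA states = 2^8 = 256 states.
Each DFA state has 5 outgoing transitions: 256 * 5 = 1280

1280


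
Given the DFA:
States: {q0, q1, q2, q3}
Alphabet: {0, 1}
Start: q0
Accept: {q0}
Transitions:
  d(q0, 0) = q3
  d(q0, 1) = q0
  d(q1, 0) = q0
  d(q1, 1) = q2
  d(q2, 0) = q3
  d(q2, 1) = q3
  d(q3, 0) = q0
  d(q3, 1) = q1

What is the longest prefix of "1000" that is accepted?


Run the DFA, marking each prefix where the state is accepting:
  "" -> q0 [accept]
  "1" -> q0 [accept]
  "10" -> q3 [reject]
  "100" -> q0 [accept]
  "1000" -> q3 [reject]

"100"


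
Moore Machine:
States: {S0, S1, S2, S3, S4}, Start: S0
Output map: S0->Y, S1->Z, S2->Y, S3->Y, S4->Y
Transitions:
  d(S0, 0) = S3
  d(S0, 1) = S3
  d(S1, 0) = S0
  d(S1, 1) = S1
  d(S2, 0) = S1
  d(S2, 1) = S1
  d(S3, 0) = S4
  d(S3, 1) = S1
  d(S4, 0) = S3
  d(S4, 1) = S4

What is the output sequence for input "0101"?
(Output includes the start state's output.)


Start: S0 (output Y)
  --0--> S3 (output Y)
  --1--> S1 (output Z)
  --0--> S0 (output Y)
  --1--> S3 (output Y)

"YYZYY"


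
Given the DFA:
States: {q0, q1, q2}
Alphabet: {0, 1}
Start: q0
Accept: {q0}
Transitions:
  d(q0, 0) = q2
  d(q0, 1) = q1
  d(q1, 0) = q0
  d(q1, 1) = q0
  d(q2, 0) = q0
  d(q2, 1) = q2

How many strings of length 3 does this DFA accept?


Enumerating all length-3 strings:
  "000" -> q2 [reject]
  "001" -> q1 [reject]
  "010" -> q0 [accept]
  "011" -> q2 [reject]
  "100" -> q2 [reject]
  "101" -> q1 [reject]
  "110" -> q2 [reject]
  "111" -> q1 [reject]

1 out of 8


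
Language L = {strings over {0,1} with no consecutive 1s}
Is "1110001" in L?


'11' occurs at index 0

No, "1110001" is not in L


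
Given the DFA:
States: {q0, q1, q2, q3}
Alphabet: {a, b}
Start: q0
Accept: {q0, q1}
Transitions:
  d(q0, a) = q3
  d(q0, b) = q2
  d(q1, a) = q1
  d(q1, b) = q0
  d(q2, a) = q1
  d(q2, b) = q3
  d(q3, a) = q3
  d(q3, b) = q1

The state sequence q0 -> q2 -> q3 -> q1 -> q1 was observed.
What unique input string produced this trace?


Trace back each transition to find the symbol:
  q0 --[b]--> q2
  q2 --[b]--> q3
  q3 --[b]--> q1
  q1 --[a]--> q1

"bbba"


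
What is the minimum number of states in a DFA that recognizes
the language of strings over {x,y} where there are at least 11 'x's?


States: count = 0, 1, ..., 10, and a final '>= 11' state.
Total: 11 + 1 = 12. Accept = '>= 11' state.

12


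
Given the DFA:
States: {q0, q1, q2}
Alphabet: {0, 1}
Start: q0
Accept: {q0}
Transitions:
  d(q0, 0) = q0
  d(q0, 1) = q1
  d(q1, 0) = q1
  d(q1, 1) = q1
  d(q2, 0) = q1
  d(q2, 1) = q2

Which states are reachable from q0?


BFS from q0:
  layer 0: {q0}
  layer 1: {q1}

{q0, q1}


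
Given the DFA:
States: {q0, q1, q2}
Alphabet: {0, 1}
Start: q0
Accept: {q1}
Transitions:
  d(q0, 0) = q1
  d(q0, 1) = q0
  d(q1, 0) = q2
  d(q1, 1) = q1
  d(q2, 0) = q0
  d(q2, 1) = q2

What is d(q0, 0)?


Looking up transition d(q0, 0)

q1


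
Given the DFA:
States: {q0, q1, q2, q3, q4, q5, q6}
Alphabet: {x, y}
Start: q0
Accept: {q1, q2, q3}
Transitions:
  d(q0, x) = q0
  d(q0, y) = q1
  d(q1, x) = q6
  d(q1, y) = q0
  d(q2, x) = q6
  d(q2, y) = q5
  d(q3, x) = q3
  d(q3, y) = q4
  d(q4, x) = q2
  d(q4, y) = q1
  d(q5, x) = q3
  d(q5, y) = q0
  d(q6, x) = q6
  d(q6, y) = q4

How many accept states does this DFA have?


Accept states listed: {q1, q2, q3}
Counting: q1(1) q2(2) q3(3)

3


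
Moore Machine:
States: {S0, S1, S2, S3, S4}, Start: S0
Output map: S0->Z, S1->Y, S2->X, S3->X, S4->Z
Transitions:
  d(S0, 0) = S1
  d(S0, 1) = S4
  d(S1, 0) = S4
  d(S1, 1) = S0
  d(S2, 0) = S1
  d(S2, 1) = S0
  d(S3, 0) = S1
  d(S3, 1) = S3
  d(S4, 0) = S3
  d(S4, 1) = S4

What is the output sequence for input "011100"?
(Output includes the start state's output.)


Start: S0 (output Z)
  --0--> S1 (output Y)
  --1--> S0 (output Z)
  --1--> S4 (output Z)
  --1--> S4 (output Z)
  --0--> S3 (output X)
  --0--> S1 (output Y)

"ZYZZZXY"


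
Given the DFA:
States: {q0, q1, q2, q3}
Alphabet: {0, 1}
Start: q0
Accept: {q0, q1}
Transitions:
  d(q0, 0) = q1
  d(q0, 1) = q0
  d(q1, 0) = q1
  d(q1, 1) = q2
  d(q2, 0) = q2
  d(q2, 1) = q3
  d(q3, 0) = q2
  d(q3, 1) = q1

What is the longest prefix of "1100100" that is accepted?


Run the DFA, marking each prefix where the state is accepting:
  "" -> q0 [accept]
  "1" -> q0 [accept]
  "11" -> q0 [accept]
  "110" -> q1 [accept]
  "1100" -> q1 [accept]
  "11001" -> q2 [reject]
  "110010" -> q2 [reject]
  "1100100" -> q2 [reject]

"1100"


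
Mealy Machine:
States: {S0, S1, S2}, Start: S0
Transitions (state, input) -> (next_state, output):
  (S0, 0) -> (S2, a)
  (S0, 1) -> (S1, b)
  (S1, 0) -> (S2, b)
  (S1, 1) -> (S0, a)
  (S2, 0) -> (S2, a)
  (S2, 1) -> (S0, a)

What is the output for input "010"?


Step-by-step:
  (S0, 0) -> (S2, a)
  (S2, 1) -> (S0, a)
  (S0, 0) -> (S2, a)

"aaa"


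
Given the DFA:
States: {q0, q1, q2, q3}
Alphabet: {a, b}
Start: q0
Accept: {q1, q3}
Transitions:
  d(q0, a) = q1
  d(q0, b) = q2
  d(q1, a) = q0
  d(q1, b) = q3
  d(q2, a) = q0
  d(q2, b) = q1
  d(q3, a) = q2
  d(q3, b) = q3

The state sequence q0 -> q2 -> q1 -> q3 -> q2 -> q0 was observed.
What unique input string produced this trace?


Trace back each transition to find the symbol:
  q0 --[b]--> q2
  q2 --[b]--> q1
  q1 --[b]--> q3
  q3 --[a]--> q2
  q2 --[a]--> q0

"bbbaa"


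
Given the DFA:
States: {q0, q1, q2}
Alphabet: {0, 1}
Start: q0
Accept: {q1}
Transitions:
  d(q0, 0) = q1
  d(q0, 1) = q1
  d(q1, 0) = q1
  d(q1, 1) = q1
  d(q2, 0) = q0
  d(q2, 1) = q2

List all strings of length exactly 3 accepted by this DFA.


All strings of length 3: 8 total
Accepted: 8

"000", "001", "010", "011", "100", "101", "110", "111"


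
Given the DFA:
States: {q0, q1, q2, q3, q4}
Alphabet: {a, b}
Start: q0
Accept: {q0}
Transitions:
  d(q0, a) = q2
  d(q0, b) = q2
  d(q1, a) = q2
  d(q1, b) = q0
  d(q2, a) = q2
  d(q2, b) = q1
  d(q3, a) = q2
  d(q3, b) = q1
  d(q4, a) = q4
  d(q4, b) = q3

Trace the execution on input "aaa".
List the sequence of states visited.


Input: aaa
d(q0, a) = q2
d(q2, a) = q2
d(q2, a) = q2


q0 -> q2 -> q2 -> q2


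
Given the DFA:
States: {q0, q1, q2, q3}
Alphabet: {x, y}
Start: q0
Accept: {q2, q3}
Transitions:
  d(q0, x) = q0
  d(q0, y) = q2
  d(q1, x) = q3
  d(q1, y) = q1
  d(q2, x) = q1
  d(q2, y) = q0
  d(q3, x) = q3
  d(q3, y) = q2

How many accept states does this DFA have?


Accept states listed: {q2, q3}
Counting: q2(1) q3(2)

2


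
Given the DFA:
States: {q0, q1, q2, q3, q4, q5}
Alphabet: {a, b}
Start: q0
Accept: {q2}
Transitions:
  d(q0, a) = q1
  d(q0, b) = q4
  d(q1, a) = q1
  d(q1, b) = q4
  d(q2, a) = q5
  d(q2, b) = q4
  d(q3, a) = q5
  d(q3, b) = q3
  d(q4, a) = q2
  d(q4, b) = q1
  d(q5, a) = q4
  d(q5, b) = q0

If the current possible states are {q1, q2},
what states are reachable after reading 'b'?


Apply transition on 'b' from each current state:
  d(q1, b) = q4
  d(q2, b) = q4

{q4}


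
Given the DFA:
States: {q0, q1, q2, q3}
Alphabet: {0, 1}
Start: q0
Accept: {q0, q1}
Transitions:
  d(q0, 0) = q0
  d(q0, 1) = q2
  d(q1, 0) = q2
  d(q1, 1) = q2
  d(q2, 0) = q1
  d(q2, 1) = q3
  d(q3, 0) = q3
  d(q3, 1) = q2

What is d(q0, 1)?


Looking up transition d(q0, 1)

q2


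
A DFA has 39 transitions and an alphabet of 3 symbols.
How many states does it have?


Each state has exactly one transition per symbol.
states = transitions / |alphabet| = 39 / 3 = 13

13


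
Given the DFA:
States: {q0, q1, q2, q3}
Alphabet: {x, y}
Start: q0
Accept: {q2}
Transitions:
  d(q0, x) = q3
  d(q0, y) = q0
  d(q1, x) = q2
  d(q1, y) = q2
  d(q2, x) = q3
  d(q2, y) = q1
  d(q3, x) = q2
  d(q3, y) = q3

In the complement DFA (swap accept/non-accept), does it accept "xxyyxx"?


Trace: q0 -> q3 -> q2 -> q1 -> q2 -> q3 -> q2
Final: q2
Original accept: {q2}
Complement: q2 is in original accept

No, complement rejects (original accepts)


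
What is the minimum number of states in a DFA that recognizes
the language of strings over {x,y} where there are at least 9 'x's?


States: count = 0, 1, ..., 8, and a final '>= 9' state.
Total: 9 + 1 = 10. Accept = '>= 9' state.

10


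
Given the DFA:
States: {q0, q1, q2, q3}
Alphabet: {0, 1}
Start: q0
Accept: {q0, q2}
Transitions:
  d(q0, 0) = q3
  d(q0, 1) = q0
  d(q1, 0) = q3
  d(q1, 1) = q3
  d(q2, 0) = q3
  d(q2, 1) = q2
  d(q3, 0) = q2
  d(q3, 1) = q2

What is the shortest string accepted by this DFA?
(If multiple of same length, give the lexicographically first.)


BFS by string length (lex-first path to each state shown):
  len 0: q0<-""
Found accept state at length 0.

"" (empty string)


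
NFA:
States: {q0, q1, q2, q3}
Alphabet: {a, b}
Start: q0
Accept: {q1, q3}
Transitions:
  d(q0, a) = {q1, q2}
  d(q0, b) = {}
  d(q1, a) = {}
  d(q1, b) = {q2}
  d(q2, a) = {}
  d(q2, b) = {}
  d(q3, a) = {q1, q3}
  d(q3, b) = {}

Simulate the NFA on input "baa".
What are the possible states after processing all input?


Start: {q0}
  --b--> {}
  --a--> {}
  --a--> {}

{} (empty set, no valid transitions)


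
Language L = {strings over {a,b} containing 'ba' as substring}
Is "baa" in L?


'ba' occurs at index 0

Yes, "baa" is in L


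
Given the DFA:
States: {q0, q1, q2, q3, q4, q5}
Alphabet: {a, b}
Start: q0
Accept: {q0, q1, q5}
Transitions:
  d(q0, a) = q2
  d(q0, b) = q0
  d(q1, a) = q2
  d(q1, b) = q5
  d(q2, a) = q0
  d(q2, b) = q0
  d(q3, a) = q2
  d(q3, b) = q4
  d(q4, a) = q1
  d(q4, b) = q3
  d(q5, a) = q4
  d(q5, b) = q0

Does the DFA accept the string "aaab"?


Trace: q0 -> q2 -> q0 -> q2 -> q0
Final state: q0
Accept states: {q0, q1, q5}

Yes, accepted (final state q0 is an accept state)


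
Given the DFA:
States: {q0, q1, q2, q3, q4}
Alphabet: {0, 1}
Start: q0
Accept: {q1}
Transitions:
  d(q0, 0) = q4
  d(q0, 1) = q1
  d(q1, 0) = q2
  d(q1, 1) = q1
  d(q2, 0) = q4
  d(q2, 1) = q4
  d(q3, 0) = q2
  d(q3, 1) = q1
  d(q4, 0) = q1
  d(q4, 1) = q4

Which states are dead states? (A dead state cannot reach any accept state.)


Forward reachability from each state:
  q0 -> reaches accept state q1 (live)
  q1 -> reaches accept state q1 (live)
  q2 -> reaches accept state q1 (live)
  q3 -> reaches accept state q1 (live)
  q4 -> reaches accept state q1 (live)

None (all states can reach an accept state)


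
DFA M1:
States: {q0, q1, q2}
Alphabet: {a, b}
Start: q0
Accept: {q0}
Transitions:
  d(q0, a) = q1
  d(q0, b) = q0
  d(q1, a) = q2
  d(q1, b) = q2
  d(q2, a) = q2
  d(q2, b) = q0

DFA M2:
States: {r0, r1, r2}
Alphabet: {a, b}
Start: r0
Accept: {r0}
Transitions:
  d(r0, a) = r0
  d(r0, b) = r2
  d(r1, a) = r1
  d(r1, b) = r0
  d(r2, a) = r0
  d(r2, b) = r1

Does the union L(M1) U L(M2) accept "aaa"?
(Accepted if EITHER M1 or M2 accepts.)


M1: final=q2 accepted=False
M2: final=r0 accepted=True

Yes, union accepts


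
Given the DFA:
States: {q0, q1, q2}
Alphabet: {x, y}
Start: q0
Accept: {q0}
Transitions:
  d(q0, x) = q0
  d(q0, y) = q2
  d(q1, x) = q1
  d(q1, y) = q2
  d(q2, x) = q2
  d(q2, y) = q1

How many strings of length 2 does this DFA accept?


Enumerating all length-2 strings:
  "xx" -> q0 [accept]
  "xy" -> q2 [reject]
  "yx" -> q2 [reject]
  "yy" -> q1 [reject]

1 out of 4


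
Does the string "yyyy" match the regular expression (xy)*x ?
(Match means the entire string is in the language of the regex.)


|string| = 4; first = 'y'; last = 'y'

No, "yyyy" does not match (xy)*x


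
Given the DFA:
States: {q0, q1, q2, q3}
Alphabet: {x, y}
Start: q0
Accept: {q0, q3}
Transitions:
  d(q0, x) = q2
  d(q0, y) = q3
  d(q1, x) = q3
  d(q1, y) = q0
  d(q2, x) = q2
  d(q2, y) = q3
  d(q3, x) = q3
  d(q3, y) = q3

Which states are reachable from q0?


BFS from q0:
  layer 0: {q0}
  layer 1: {q2, q3}

{q0, q2, q3}


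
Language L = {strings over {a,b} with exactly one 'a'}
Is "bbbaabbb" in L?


count('a') = 2

No, "bbbaabbb" is not in L


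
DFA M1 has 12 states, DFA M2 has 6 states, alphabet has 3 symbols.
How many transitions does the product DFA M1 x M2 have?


Product DFA has 12 * 6 = 72 states.
Each has 3 transitions: 72 * 3 = 216

216


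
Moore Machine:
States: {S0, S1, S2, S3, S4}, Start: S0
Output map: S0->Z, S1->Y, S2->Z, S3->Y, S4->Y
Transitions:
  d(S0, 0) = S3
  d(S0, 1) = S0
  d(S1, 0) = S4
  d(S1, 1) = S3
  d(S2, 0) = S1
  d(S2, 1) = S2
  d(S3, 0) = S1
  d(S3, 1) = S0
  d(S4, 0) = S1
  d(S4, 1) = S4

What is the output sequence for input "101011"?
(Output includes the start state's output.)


Start: S0 (output Z)
  --1--> S0 (output Z)
  --0--> S3 (output Y)
  --1--> S0 (output Z)
  --0--> S3 (output Y)
  --1--> S0 (output Z)
  --1--> S0 (output Z)

"ZZYZYZZ"


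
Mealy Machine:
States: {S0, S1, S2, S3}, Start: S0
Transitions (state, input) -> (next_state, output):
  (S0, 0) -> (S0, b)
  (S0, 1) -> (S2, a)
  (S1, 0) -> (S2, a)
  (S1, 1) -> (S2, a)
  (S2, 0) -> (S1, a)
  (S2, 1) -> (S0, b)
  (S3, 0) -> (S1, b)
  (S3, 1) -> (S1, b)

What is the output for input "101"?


Step-by-step:
  (S0, 1) -> (S2, a)
  (S2, 0) -> (S1, a)
  (S1, 1) -> (S2, a)

"aaa"


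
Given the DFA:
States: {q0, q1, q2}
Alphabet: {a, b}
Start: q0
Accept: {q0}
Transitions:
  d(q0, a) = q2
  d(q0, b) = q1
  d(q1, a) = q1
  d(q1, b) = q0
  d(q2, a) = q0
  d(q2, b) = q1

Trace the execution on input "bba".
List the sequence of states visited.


Input: bba
d(q0, b) = q1
d(q1, b) = q0
d(q0, a) = q2


q0 -> q1 -> q0 -> q2


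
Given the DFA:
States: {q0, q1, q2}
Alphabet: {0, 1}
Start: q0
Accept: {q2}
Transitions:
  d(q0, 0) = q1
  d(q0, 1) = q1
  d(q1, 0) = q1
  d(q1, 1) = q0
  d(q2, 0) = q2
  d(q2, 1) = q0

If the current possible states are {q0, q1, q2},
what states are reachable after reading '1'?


Apply transition on '1' from each current state:
  d(q0, 1) = q1
  d(q1, 1) = q0
  d(q2, 1) = q0

{q0, q1}


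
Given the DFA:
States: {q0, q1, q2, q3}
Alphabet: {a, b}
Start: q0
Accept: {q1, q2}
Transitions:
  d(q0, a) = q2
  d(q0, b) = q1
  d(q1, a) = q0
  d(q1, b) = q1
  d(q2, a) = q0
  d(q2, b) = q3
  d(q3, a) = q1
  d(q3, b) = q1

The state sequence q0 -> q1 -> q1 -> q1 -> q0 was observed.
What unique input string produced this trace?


Trace back each transition to find the symbol:
  q0 --[b]--> q1
  q1 --[b]--> q1
  q1 --[b]--> q1
  q1 --[a]--> q0

"bbba"


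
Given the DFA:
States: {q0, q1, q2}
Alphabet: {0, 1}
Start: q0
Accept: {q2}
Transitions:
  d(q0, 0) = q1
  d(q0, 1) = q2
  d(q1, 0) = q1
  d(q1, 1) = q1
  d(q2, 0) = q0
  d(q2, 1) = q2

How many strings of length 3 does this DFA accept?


Enumerating all length-3 strings:
  "000" -> q1 [reject]
  "001" -> q1 [reject]
  "010" -> q1 [reject]
  "011" -> q1 [reject]
  "100" -> q1 [reject]
  "101" -> q2 [accept]
  "110" -> q0 [reject]
  "111" -> q2 [accept]

2 out of 8


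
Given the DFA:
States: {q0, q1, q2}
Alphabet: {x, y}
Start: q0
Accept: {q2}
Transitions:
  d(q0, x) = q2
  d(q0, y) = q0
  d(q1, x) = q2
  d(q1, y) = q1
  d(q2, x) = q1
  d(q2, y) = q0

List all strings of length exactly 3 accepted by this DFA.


All strings of length 3: 8 total
Accepted: 3

"xxx", "xyx", "yyx"


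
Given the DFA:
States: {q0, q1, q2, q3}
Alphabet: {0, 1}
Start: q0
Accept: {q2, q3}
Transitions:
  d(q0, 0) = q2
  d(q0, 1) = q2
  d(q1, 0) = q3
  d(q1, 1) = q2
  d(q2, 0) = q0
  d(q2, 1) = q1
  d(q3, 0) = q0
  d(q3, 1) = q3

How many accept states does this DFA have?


Accept states listed: {q2, q3}
Counting: q2(1) q3(2)

2


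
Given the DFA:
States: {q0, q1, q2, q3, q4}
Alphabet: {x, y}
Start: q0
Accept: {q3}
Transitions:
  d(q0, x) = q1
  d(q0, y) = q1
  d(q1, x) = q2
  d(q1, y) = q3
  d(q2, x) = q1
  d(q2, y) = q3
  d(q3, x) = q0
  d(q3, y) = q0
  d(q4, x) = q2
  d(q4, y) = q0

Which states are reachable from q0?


BFS from q0:
  layer 0: {q0}
  layer 1: {q1}
  layer 2: {q2, q3}

{q0, q1, q2, q3}


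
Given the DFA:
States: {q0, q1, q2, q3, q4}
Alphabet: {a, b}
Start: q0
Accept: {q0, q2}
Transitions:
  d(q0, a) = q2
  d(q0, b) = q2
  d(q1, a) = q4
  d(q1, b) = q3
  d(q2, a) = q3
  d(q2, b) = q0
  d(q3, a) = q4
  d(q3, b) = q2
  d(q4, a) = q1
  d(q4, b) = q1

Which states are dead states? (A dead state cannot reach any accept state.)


Forward reachability from each state:
  q0 -> reaches accept state q0 (live)
  q1 -> reaches accept state q0 (live)
  q2 -> reaches accept state q0 (live)
  q3 -> reaches accept state q0 (live)
  q4 -> reaches accept state q0 (live)

None (all states can reach an accept state)


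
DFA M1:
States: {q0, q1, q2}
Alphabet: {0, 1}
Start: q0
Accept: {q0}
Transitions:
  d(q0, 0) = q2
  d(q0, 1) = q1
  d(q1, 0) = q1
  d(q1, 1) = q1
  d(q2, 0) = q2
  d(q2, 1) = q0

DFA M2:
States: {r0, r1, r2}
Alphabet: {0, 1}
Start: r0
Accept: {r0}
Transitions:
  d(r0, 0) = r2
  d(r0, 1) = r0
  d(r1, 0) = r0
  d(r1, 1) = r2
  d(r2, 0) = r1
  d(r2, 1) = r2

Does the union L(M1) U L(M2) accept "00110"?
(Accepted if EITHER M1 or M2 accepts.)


M1: final=q1 accepted=False
M2: final=r1 accepted=False

No, union rejects (neither accepts)


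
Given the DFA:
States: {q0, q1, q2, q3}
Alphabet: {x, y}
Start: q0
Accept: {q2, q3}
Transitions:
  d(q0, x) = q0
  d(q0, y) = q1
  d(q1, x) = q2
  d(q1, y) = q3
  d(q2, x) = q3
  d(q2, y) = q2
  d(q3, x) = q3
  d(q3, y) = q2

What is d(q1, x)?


Looking up transition d(q1, x)

q2


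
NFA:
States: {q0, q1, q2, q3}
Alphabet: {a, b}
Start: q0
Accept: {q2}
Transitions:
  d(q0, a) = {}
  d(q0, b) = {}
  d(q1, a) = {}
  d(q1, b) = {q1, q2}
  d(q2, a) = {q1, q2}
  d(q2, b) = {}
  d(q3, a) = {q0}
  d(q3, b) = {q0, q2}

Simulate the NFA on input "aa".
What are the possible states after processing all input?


Start: {q0}
  --a--> {}
  --a--> {}

{} (empty set, no valid transitions)


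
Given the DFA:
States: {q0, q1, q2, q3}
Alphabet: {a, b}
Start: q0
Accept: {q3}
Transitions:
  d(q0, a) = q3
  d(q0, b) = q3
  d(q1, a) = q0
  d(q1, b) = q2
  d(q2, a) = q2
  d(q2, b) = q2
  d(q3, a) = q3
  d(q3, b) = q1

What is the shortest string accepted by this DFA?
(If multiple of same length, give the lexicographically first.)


BFS by string length (lex-first path to each state shown):
  len 0: q0<-""
  len 1: q3<-"a"
Found accept state at length 1.

"a"


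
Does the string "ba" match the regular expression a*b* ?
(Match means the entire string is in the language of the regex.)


|string| = 2; first = 'b'; last = 'a'

No, "ba" does not match a*b*


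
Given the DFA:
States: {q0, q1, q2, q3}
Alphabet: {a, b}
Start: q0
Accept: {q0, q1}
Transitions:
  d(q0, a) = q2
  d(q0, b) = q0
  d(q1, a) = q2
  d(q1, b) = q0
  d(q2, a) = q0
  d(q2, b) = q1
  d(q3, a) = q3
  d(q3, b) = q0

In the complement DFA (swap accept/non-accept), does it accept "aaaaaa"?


Trace: q0 -> q2 -> q0 -> q2 -> q0 -> q2 -> q0
Final: q0
Original accept: {q0, q1}
Complement: q0 is in original accept

No, complement rejects (original accepts)


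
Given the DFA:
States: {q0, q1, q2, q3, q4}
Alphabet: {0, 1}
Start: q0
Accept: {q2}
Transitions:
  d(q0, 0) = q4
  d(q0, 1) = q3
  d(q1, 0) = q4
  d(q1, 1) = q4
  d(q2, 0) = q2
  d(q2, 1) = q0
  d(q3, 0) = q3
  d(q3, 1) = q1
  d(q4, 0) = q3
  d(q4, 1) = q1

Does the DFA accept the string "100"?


Trace: q0 -> q3 -> q3 -> q3
Final state: q3
Accept states: {q2}

No, rejected (final state q3 is not an accept state)


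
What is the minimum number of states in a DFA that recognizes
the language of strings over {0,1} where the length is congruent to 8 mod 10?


States track (length) mod 10.
Need 10 states: one per remainder 0..9; accept = remainder 8.

10


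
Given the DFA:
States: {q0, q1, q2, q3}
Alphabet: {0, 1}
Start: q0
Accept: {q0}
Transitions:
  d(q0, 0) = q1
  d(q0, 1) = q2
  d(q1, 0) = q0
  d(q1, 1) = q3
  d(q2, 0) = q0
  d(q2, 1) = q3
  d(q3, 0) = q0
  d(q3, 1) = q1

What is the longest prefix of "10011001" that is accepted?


Run the DFA, marking each prefix where the state is accepting:
  "" -> q0 [accept]
  "1" -> q2 [reject]
  "10" -> q0 [accept]
  "100" -> q1 [reject]
  "1001" -> q3 [reject]
  "10011" -> q1 [reject]
  "100110" -> q0 [accept]
  "1001100" -> q1 [reject]
  "10011001" -> q3 [reject]

"100110"


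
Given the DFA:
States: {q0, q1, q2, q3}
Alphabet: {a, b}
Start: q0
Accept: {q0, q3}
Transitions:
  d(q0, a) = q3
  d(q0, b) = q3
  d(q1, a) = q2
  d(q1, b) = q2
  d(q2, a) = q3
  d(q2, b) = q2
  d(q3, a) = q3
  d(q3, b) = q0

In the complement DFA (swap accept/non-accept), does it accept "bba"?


Trace: q0 -> q3 -> q0 -> q3
Final: q3
Original accept: {q0, q3}
Complement: q3 is in original accept

No, complement rejects (original accepts)


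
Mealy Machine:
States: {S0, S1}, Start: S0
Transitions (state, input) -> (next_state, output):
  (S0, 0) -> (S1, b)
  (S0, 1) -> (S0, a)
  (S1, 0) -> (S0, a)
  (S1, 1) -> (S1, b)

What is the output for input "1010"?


Step-by-step:
  (S0, 1) -> (S0, a)
  (S0, 0) -> (S1, b)
  (S1, 1) -> (S1, b)
  (S1, 0) -> (S0, a)

"abba"


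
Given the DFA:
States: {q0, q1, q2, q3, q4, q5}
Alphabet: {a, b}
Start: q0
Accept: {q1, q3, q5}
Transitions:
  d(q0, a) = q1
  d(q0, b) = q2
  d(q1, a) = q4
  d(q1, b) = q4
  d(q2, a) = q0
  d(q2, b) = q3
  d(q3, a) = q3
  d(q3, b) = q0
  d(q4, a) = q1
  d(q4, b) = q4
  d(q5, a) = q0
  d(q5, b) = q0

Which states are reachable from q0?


BFS from q0:
  layer 0: {q0}
  layer 1: {q1, q2}
  layer 2: {q3, q4}

{q0, q1, q2, q3, q4}


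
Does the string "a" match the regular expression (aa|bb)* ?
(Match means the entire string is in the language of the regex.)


|string| = 1; first = 'a'; last = 'a'

No, "a" does not match (aa|bb)*


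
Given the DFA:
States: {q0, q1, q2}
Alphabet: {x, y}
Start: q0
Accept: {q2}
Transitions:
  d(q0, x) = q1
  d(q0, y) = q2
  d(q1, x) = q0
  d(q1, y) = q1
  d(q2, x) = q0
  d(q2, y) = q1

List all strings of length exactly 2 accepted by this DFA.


All strings of length 2: 4 total
Accepted: 0

None


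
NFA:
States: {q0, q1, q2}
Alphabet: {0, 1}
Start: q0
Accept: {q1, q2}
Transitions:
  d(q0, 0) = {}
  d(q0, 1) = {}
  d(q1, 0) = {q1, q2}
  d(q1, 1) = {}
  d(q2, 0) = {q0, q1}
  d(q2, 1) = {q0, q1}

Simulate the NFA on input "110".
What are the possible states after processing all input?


Start: {q0}
  --1--> {}
  --1--> {}
  --0--> {}

{} (empty set, no valid transitions)


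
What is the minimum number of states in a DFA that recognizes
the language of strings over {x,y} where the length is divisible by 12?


States track (length) mod 12.
Need 12 states: one per remainder 0..11; accept = remainder 0.

12


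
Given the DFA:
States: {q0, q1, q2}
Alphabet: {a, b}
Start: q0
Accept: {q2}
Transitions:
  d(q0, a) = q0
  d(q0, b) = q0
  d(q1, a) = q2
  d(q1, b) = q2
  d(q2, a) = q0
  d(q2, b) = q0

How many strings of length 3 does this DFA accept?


Enumerating all length-3 strings:
  "aaa" -> q0 [reject]
  "aab" -> q0 [reject]
  "aba" -> q0 [reject]
  "abb" -> q0 [reject]
  "baa" -> q0 [reject]
  "bab" -> q0 [reject]
  "bba" -> q0 [reject]
  "bbb" -> q0 [reject]

0 out of 8


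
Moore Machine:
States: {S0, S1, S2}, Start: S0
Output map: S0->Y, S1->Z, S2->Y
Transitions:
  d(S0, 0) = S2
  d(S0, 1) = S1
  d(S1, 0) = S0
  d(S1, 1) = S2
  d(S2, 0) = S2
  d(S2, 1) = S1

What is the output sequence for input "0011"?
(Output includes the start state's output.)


Start: S0 (output Y)
  --0--> S2 (output Y)
  --0--> S2 (output Y)
  --1--> S1 (output Z)
  --1--> S2 (output Y)

"YYYZY"


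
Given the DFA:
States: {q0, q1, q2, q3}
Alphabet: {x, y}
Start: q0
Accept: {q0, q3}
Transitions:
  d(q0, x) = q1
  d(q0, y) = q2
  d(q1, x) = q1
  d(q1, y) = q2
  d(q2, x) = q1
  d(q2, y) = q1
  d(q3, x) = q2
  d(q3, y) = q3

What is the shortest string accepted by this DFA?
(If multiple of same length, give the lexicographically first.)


BFS by string length (lex-first path to each state shown):
  len 0: q0<-""
Found accept state at length 0.

"" (empty string)


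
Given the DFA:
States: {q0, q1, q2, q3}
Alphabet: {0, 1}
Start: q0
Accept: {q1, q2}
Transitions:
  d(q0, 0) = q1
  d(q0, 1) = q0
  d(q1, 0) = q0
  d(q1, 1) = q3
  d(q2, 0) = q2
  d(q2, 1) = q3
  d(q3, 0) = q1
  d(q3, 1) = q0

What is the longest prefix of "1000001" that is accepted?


Run the DFA, marking each prefix where the state is accepting:
  "" -> q0 [reject]
  "1" -> q0 [reject]
  "10" -> q1 [accept]
  "100" -> q0 [reject]
  "1000" -> q1 [accept]
  "10000" -> q0 [reject]
  "100000" -> q1 [accept]
  "1000001" -> q3 [reject]

"100000"


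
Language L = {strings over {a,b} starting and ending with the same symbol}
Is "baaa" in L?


first = 'b', last = 'a'

No, "baaa" is not in L


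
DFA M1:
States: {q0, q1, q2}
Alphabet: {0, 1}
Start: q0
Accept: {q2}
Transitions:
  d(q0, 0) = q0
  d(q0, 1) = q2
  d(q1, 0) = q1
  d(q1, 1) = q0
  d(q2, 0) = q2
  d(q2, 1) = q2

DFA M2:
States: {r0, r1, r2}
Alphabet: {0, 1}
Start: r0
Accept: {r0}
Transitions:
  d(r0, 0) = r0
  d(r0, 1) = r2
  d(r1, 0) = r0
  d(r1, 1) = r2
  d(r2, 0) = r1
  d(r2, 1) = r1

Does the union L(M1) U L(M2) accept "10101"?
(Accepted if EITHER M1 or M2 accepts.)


M1: final=q2 accepted=True
M2: final=r2 accepted=False

Yes, union accepts


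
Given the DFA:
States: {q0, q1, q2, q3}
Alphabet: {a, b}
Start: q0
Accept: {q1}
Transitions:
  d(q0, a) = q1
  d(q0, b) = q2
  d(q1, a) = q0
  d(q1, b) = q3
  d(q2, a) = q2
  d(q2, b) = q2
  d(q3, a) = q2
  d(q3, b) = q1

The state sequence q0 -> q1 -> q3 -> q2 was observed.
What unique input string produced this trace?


Trace back each transition to find the symbol:
  q0 --[a]--> q1
  q1 --[b]--> q3
  q3 --[a]--> q2

"aba"


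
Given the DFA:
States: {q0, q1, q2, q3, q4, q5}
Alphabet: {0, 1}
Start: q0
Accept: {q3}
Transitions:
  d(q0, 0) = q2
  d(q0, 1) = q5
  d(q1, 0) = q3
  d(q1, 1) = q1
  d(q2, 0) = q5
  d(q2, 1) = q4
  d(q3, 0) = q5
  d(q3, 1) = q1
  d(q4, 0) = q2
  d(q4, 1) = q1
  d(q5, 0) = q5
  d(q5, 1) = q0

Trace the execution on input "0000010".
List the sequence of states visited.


Input: 0000010
d(q0, 0) = q2
d(q2, 0) = q5
d(q5, 0) = q5
d(q5, 0) = q5
d(q5, 0) = q5
d(q5, 1) = q0
d(q0, 0) = q2


q0 -> q2 -> q5 -> q5 -> q5 -> q5 -> q0 -> q2


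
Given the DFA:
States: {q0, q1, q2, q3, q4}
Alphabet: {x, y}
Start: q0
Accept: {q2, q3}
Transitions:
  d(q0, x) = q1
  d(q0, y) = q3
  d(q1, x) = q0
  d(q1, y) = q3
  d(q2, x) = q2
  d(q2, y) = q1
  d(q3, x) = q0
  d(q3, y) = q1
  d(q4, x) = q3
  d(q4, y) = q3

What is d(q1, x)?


Looking up transition d(q1, x)

q0


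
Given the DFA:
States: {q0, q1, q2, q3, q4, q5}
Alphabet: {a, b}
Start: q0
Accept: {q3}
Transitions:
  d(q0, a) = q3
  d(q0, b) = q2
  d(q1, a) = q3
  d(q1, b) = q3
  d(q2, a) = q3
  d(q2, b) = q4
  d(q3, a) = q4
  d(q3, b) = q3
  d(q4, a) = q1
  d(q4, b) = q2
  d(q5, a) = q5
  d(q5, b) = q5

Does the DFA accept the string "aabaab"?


Trace: q0 -> q3 -> q4 -> q2 -> q3 -> q4 -> q2
Final state: q2
Accept states: {q3}

No, rejected (final state q2 is not an accept state)


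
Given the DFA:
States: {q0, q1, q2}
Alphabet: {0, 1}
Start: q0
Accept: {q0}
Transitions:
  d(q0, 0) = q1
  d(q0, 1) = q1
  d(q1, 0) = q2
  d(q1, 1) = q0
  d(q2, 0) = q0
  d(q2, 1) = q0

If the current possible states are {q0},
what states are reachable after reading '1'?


Apply transition on '1' from each current state:
  d(q0, 1) = q1

{q1}


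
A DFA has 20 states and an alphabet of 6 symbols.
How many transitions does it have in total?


Each state has exactly one transition per symbol.
20 * 6 = 120

120


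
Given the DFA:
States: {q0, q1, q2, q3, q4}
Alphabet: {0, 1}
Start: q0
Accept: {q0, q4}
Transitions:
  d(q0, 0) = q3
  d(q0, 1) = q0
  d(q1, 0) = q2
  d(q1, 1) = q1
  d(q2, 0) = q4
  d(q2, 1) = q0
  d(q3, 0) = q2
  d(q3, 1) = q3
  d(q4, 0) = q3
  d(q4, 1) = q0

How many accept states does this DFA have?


Accept states listed: {q0, q4}
Counting: q0(1) q4(2)

2


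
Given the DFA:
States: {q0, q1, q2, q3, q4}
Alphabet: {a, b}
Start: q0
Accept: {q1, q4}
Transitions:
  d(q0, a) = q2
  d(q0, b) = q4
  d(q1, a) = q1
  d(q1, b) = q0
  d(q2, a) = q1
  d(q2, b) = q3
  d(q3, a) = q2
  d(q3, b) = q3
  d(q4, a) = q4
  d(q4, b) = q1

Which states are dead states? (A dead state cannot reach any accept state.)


Forward reachability from each state:
  q0 -> reaches accept state q1 (live)
  q1 -> reaches accept state q1 (live)
  q2 -> reaches accept state q1 (live)
  q3 -> reaches accept state q1 (live)
  q4 -> reaches accept state q1 (live)

None (all states can reach an accept state)


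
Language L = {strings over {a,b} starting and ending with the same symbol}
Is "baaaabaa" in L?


first = 'b', last = 'a'

No, "baaaabaa" is not in L


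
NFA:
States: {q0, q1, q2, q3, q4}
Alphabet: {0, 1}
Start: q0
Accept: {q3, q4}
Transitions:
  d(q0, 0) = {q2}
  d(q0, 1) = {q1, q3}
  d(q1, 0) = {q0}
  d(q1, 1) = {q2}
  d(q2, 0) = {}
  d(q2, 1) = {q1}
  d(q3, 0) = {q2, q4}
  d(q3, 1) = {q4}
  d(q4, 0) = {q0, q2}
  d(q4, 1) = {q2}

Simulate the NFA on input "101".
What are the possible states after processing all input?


Start: {q0}
  --1--> {q1, q3}
  --0--> {q0, q2, q4}
  --1--> {q1, q2, q3}

{q1, q2, q3}


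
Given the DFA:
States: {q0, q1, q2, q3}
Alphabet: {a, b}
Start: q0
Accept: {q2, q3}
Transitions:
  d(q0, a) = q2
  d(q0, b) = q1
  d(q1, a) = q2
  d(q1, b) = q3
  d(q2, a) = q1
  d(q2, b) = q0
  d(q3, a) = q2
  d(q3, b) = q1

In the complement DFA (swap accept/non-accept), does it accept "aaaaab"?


Trace: q0 -> q2 -> q1 -> q2 -> q1 -> q2 -> q0
Final: q0
Original accept: {q2, q3}
Complement: q0 is not in original accept

Yes, complement accepts (original rejects)


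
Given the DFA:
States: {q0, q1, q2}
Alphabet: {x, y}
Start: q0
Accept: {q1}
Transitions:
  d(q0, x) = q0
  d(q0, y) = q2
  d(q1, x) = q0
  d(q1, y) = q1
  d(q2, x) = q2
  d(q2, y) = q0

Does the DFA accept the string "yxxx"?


Trace: q0 -> q2 -> q2 -> q2 -> q2
Final state: q2
Accept states: {q1}

No, rejected (final state q2 is not an accept state)


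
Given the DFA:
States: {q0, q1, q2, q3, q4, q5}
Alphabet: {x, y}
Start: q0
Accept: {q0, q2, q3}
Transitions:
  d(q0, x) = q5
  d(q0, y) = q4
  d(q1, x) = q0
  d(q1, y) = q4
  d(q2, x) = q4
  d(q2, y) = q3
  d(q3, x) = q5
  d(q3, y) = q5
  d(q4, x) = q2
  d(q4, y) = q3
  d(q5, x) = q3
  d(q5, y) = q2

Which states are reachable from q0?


BFS from q0:
  layer 0: {q0}
  layer 1: {q4, q5}
  layer 2: {q2, q3}

{q0, q2, q3, q4, q5}


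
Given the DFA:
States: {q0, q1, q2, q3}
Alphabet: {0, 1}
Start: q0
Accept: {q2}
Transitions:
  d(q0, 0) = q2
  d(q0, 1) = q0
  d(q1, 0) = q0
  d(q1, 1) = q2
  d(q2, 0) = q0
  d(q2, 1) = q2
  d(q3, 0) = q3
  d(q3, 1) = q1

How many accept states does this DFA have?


Accept states listed: {q2}
Counting: q2(1)

1


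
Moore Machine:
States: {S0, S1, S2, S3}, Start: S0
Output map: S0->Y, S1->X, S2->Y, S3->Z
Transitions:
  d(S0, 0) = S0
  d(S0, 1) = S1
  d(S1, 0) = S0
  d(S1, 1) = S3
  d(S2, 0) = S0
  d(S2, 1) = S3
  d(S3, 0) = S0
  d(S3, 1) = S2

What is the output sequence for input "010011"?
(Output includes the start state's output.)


Start: S0 (output Y)
  --0--> S0 (output Y)
  --1--> S1 (output X)
  --0--> S0 (output Y)
  --0--> S0 (output Y)
  --1--> S1 (output X)
  --1--> S3 (output Z)

"YYXYYXZ"


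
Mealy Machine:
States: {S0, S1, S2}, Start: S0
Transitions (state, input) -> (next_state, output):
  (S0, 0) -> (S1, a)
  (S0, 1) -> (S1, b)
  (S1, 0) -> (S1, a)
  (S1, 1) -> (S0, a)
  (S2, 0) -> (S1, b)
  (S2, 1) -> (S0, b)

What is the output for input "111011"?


Step-by-step:
  (S0, 1) -> (S1, b)
  (S1, 1) -> (S0, a)
  (S0, 1) -> (S1, b)
  (S1, 0) -> (S1, a)
  (S1, 1) -> (S0, a)
  (S0, 1) -> (S1, b)

"babaab"


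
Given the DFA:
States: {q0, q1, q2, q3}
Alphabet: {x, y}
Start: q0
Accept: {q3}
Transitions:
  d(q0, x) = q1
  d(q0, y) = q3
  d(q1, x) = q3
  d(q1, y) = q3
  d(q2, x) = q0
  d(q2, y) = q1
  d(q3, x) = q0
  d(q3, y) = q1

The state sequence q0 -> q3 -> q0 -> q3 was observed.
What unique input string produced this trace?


Trace back each transition to find the symbol:
  q0 --[y]--> q3
  q3 --[x]--> q0
  q0 --[y]--> q3

"yxy"


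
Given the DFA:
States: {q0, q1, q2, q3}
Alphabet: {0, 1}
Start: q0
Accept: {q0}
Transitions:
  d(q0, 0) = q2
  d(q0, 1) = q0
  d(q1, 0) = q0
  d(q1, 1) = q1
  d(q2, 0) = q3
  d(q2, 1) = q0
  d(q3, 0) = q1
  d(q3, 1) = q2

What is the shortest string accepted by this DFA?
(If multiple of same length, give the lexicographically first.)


BFS by string length (lex-first path to each state shown):
  len 0: q0<-""
Found accept state at length 0.

"" (empty string)


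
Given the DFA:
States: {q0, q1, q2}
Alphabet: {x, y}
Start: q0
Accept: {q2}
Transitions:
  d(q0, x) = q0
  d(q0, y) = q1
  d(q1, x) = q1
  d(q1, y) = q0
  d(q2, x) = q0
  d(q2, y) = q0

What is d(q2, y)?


Looking up transition d(q2, y)

q0


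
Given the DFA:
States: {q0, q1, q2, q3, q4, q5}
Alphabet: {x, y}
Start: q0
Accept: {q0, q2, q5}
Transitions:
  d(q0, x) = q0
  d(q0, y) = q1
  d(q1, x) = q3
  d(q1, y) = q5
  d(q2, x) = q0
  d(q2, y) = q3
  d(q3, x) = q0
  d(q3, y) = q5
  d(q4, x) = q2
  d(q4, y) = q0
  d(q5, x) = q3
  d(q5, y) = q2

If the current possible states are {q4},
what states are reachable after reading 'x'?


Apply transition on 'x' from each current state:
  d(q4, x) = q2

{q2}


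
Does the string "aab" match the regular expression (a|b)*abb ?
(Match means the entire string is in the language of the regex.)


|string| = 3; first = 'a'; last = 'b'

No, "aab" does not match (a|b)*abb


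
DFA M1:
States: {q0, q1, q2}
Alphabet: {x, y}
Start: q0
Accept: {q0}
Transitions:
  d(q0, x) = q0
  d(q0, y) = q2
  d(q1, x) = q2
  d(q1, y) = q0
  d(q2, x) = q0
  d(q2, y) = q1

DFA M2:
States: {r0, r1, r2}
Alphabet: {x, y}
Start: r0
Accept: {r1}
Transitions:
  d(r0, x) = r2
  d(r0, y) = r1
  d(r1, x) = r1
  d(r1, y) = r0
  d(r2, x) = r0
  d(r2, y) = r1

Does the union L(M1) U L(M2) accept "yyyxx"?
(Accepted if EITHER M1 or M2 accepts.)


M1: final=q0 accepted=True
M2: final=r1 accepted=True

Yes, union accepts


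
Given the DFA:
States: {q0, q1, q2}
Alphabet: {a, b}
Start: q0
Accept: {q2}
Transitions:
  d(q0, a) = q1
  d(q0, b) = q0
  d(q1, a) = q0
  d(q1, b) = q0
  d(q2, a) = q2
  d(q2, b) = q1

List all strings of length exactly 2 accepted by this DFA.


All strings of length 2: 4 total
Accepted: 0

None


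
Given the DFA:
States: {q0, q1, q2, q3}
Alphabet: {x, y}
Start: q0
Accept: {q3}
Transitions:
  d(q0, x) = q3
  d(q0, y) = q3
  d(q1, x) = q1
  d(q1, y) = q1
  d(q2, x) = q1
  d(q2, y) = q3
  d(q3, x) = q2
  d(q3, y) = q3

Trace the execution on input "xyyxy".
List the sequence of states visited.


Input: xyyxy
d(q0, x) = q3
d(q3, y) = q3
d(q3, y) = q3
d(q3, x) = q2
d(q2, y) = q3


q0 -> q3 -> q3 -> q3 -> q2 -> q3


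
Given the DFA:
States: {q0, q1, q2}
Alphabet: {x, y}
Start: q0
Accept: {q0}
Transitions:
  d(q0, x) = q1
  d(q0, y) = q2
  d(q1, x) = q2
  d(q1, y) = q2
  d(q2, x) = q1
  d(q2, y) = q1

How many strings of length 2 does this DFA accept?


Enumerating all length-2 strings:
  "xx" -> q2 [reject]
  "xy" -> q2 [reject]
  "yx" -> q1 [reject]
  "yy" -> q1 [reject]

0 out of 4


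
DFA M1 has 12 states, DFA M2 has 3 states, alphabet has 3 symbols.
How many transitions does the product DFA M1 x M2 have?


Product DFA has 12 * 3 = 36 states.
Each has 3 transitions: 36 * 3 = 108

108


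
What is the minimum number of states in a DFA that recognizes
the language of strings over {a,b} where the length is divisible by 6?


States track (length) mod 6.
Need 6 states: one per remainder 0..5; accept = remainder 0.

6


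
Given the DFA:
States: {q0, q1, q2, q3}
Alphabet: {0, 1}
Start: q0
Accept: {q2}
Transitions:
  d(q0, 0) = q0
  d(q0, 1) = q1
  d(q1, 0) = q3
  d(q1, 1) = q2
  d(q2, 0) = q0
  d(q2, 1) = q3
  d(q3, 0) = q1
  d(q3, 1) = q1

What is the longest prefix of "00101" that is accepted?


Run the DFA, marking each prefix where the state is accepting:
  "" -> q0 [reject]
  "0" -> q0 [reject]
  "00" -> q0 [reject]
  "001" -> q1 [reject]
  "0010" -> q3 [reject]
  "00101" -> q1 [reject]

No prefix is accepted


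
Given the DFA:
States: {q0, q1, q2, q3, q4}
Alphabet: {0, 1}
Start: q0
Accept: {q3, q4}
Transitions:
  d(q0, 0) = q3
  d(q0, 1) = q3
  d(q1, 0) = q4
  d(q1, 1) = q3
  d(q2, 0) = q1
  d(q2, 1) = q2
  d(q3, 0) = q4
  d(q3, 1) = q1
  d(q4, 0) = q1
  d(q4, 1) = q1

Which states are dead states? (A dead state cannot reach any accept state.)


Forward reachability from each state:
  q0 -> reaches accept state q3 (live)
  q1 -> reaches accept state q3 (live)
  q2 -> reaches accept state q3 (live)
  q3 -> reaches accept state q3 (live)
  q4 -> reaches accept state q3 (live)

None (all states can reach an accept state)


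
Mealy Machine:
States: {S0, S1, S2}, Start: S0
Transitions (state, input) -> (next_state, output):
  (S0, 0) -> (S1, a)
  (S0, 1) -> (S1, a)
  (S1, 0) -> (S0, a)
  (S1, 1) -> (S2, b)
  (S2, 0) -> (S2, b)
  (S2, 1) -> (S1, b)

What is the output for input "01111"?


Step-by-step:
  (S0, 0) -> (S1, a)
  (S1, 1) -> (S2, b)
  (S2, 1) -> (S1, b)
  (S1, 1) -> (S2, b)
  (S2, 1) -> (S1, b)

"abbbb"


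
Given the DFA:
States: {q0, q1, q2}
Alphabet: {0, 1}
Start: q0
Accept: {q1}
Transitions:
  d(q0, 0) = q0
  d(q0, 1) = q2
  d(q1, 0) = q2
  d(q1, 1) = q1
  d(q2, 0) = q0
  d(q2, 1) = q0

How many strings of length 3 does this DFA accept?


Enumerating all length-3 strings:
  "000" -> q0 [reject]
  "001" -> q2 [reject]
  "010" -> q0 [reject]
  "011" -> q0 [reject]
  "100" -> q0 [reject]
  "101" -> q2 [reject]
  "110" -> q0 [reject]
  "111" -> q2 [reject]

0 out of 8


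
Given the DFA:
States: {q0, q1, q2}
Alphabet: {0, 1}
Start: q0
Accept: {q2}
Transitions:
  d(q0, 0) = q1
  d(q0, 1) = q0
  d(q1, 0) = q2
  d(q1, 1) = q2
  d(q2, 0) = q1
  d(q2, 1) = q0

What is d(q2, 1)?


Looking up transition d(q2, 1)

q0


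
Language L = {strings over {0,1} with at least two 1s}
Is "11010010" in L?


count('1') = 4

Yes, "11010010" is in L


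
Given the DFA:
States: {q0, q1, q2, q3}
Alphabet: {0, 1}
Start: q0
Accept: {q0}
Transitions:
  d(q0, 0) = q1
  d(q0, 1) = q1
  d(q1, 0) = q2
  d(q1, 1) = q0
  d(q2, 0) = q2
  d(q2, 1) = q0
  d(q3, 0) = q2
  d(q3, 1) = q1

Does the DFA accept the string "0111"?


Trace: q0 -> q1 -> q0 -> q1 -> q0
Final state: q0
Accept states: {q0}

Yes, accepted (final state q0 is an accept state)


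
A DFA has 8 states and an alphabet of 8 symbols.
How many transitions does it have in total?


Each state has exactly one transition per symbol.
8 * 8 = 64

64
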